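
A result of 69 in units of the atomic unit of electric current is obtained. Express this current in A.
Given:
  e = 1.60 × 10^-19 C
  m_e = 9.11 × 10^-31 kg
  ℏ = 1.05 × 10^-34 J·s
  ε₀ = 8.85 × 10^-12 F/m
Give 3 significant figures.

One atomic unit of electric current: I_au = e E_h/ℏ = m_e e⁵/((4πε₀)²ℏ³) = 6.67 × 10^-3 A.
69 × 6.67 × 10^-3 A = 0.460 A

0.460 A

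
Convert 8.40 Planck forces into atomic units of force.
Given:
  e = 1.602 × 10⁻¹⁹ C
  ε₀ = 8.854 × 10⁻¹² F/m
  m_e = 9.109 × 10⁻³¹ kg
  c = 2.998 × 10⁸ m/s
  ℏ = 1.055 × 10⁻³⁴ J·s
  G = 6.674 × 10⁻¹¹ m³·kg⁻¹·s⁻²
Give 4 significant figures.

Planck force: F_P = c⁴/G = 1.210 × 10⁴⁴ N
atomic unit of force: F_au = E_h/a₀ = m_e²e⁶/((4πε₀)³ℏ⁴) = 8.220 × 10⁻⁸ N
8.40 × 1.210 × 10⁴⁴ / 8.220 × 10⁻⁸ = 1.237 × 10⁵²

1.237 × 10⁵²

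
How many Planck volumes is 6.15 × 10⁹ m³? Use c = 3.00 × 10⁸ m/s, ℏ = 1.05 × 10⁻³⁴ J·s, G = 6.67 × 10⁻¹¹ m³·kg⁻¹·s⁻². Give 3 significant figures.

Planck volume: V_P = (ℏG/c³)^(3/2) = 4.18 × 10⁻¹⁰⁵ m³.
6.15 × 10⁹ / 4.18 × 10⁻¹⁰⁵ = 1.47 × 10¹¹⁴

1.47 × 10¹¹⁴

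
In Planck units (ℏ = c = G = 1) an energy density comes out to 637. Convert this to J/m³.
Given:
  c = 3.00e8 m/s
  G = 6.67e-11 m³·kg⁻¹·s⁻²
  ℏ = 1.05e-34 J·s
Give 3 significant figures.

One Planck energy density: u_P = c⁷/(ℏG²) = 4.68e113 J/m³.
637 × 4.68e113 J/m³ = 2.98e116 J/m³

2.98e116 J/m³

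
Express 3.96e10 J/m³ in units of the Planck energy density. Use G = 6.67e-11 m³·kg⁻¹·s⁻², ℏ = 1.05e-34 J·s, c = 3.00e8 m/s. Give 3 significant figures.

8.46e-104

Planck energy density: u_P = c⁷/(ℏG²) = 4.68e113 J/m³.
3.96e10 / 4.68e113 = 8.46e-104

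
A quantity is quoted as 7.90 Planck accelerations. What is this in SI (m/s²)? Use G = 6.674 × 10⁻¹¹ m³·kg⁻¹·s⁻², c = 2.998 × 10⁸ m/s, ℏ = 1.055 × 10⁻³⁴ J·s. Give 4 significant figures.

4.393 × 10⁵² m/s²

One Planck acceleration: a_P = √(c⁷/(ℏG)) = 5.560 × 10⁵¹ m/s².
7.90 × 5.560 × 10⁵¹ m/s² = 4.393 × 10⁵² m/s²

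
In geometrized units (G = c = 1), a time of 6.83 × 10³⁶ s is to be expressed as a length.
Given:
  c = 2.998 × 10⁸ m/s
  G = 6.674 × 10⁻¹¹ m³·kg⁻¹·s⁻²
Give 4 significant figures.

2.048 × 10⁴⁵ m

Time → length via c.
6.83 × 10³⁶ s × (c) = 2.048 × 10⁴⁵ m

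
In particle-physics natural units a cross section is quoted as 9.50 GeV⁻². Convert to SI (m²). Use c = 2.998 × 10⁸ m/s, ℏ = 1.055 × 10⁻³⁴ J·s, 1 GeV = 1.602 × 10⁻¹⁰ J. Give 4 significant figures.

3.703 × 10⁻³¹ m²

Area is [L]² = [E]⁻²·(ℏc)²; restore (ℏc)².
1 GeV⁻² → (ℏc)² × (1 GeV in J)⁻² = 3.898 × 10⁻³² m².
Result: 9.50 × 3.898 × 10⁻³² = 3.703 × 10⁻³¹ m².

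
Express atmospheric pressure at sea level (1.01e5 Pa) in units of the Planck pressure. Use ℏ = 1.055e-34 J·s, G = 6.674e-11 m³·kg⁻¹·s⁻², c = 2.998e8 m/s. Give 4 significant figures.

Planck pressure: p_P = c⁷/(ℏG²) = 4.632e113 Pa.
1.01e5 / 4.632e113 = 2.180e-109

2.180e-109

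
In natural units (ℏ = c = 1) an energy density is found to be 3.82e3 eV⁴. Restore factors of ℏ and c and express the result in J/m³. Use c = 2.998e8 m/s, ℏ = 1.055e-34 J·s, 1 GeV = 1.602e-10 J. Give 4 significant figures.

[E]/[L]³ = [E]⁴/(ℏc)³; restore (ℏc)⁻³.
1 GeV⁴ → 1/(ℏc)³ × (1 GeV in J)⁴ = 2.082e37 J/m³.
Convert the energy scale: 3.82e3 eV⁴ = 3.82e-33 GeV⁴.
Result: 3.82e-33 × 2.082e37 = 7.952e4 J/m³.

7.952e4 J/m³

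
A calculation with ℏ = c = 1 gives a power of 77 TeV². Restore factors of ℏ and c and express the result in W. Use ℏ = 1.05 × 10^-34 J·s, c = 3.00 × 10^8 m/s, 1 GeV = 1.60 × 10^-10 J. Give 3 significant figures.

1.88 × 10^22 W

Power is [E]/[T] = [E]²/ℏ.
1 GeV² → 1/ℏ × (1 GeV in J)² = 2.44 × 10^14 W.
Convert the energy scale: 77 TeV² = 7.70 × 10^7 GeV².
Result: 7.70 × 10^7 × 2.44 × 10^14 = 1.88 × 10^22 W.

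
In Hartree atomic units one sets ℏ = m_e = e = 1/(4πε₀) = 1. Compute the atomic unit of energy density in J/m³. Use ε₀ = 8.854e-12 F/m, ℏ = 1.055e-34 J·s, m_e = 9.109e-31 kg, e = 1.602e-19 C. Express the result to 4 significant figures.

u_au = E_h/a₀³ = m_e⁴e¹⁰/((4πε₀)⁵ℏ⁸)
E_h = 4.354e-18 J
a₀ = 5.297e-11 m
E_h/a₀³ = 2.929e13 J/m³

2.929e13 J/m³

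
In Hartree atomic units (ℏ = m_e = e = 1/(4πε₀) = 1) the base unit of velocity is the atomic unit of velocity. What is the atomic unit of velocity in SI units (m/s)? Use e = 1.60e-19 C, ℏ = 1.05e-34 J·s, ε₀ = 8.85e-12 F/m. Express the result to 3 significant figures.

2.19e6 m/s

v_au = e²/(4πε₀ℏ)
  = 2.56e-38 / 1.17e-44
  = 2.19e6 m/s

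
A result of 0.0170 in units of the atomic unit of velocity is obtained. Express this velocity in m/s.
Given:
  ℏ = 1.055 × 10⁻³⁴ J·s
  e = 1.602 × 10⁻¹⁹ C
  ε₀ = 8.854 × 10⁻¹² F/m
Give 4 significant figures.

3.717 × 10⁴ m/s

One atomic unit of velocity: v_au = e²/(4πε₀ℏ) = 2.186 × 10⁶ m/s.
0.0170 × 2.186 × 10⁶ m/s = 3.717 × 10⁴ m/s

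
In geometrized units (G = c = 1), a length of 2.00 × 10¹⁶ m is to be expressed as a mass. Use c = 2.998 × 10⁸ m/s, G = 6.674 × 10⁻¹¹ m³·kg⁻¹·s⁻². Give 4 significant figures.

2.693 × 10⁴³ kg

Length → mass via c²/G.
2.00 × 10¹⁶ m × (c²/G) = 2.693 × 10⁴³ kg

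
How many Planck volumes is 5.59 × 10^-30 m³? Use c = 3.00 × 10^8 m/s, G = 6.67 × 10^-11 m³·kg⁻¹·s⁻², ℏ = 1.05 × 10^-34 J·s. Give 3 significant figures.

Planck volume: V_P = (ℏG/c³)^(3/2) = 4.18 × 10^-105 m³.
5.59 × 10^-30 / 4.18 × 10^-105 = 1.34 × 10^75

1.34 × 10^75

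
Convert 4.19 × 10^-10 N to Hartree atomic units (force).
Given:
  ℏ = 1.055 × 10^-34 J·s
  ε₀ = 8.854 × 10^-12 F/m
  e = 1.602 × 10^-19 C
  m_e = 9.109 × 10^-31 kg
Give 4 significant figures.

5.097 × 10^-3

atomic unit of force: F_au = E_h/a₀ = m_e²e⁶/((4πε₀)³ℏ⁴) = 8.220 × 10^-8 N.
4.19 × 10^-10 / 8.220 × 10^-8 = 5.097 × 10^-3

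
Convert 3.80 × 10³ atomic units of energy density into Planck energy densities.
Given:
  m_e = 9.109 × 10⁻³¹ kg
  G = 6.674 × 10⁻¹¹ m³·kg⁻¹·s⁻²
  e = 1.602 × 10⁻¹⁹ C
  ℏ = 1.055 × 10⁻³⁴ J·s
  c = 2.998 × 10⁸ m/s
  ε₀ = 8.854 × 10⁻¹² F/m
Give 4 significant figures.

2.403 × 10⁻⁹⁷

atomic unit of energy density: u_au = E_h/a₀³ = m_e⁴e¹⁰/((4πε₀)⁵ℏ⁸) = 2.929 × 10¹³ J/m³
Planck energy density: u_P = c⁷/(ℏG²) = 4.632 × 10¹¹³ J/m³
3.80 × 10³ × 2.929 × 10¹³ / 4.632 × 10¹¹³ = 2.403 × 10⁻⁹⁷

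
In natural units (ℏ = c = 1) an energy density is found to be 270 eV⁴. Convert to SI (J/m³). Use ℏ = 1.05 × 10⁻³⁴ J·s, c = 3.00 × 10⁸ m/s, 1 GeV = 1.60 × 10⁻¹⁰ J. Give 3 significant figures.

[E]/[L]³ = [E]⁴/(ℏc)³; restore (ℏc)⁻³.
1 GeV⁴ → 1/(ℏc)³ × (1 GeV in J)⁴ = 2.10 × 10³⁷ J/m³.
Convert the energy scale: 270 eV⁴ = 2.70 × 10⁻³⁴ GeV⁴.
Result: 2.70 × 10⁻³⁴ × 2.10 × 10³⁷ = 5.66 × 10³ J/m³.

5.66 × 10³ J/m³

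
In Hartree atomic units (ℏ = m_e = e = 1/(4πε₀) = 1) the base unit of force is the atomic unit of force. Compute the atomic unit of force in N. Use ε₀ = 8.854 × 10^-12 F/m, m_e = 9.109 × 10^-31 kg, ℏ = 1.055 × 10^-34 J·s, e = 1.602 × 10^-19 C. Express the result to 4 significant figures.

F_au = E_h/a₀ = m_e²e⁶/((4πε₀)³ℏ⁴)
E_h = 4.354 × 10^-18 J
a₀ = 5.297 × 10^-11 m
E_h/a₀ = 8.220 × 10^-8 N

8.220 × 10^-8 N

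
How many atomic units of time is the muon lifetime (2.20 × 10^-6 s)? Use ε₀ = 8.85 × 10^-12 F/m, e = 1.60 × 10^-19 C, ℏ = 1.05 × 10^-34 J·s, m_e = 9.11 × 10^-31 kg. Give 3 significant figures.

atomic unit of time: τ_au = (4πε₀)²ℏ³/(m_e e⁴) = 2.40 × 10^-17 s.
2.20 × 10^-6 / 2.40 × 10^-17 = 9.17 × 10^10

9.17 × 10^10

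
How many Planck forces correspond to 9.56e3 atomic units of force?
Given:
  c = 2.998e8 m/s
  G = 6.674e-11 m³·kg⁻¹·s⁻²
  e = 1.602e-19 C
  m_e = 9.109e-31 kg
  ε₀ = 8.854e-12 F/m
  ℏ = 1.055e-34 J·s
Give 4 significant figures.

atomic unit of force: F_au = E_h/a₀ = m_e²e⁶/((4πε₀)³ℏ⁴) = 8.220e-8 N
Planck force: F_P = c⁴/G = 1.210e44 N
9.56e3 × 8.220e-8 / 1.210e44 = 6.492e-48

6.492e-48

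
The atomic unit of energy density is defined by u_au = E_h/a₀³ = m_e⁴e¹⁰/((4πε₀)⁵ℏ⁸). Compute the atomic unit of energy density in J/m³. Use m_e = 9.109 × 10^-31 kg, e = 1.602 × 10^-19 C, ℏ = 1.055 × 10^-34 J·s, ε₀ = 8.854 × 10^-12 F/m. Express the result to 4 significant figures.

u_au = E_h/a₀³ = m_e⁴e¹⁰/((4πε₀)⁵ℏ⁸)
E_h = 4.354 × 10^-18 J
a₀ = 5.297 × 10^-11 m
E_h/a₀³ = 2.929 × 10^13 J/m³

2.929 × 10^13 J/m³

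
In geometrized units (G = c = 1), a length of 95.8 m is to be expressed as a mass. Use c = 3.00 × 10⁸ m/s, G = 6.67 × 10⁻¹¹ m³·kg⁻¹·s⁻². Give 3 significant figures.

1.29 × 10²⁹ kg

Length → mass via c²/G.
95.8 m × (c²/G) = 1.29 × 10²⁹ kg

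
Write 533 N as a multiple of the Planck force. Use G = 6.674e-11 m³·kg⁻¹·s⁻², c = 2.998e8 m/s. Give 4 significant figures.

Planck force: F_P = c⁴/G = 1.210e44 N.
533 / 1.210e44 = 4.403e-42

4.403e-42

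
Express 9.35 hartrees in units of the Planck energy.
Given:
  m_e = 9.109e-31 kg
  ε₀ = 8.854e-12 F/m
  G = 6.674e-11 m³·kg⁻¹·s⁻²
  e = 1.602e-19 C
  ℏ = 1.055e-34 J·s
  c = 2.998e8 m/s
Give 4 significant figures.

hartree: E_h = m_e e⁴/(4πε₀ℏ)² = 4.354e-18 J
Planck energy: E_P = √(ℏc⁵/G) = 1.957e9 J
9.35 × 4.354e-18 / 1.957e9 = 2.081e-26

2.081e-26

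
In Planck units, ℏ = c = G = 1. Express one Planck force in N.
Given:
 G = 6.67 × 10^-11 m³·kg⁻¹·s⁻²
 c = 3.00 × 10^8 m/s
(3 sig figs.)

The unique combination of the constants set to 1 with dimensions of force is F_P = c⁴/G.
  = 8.10 × 10^33 / 6.67 × 10^-11
  = 1.21 × 10^44 N

1.21 × 10^44 N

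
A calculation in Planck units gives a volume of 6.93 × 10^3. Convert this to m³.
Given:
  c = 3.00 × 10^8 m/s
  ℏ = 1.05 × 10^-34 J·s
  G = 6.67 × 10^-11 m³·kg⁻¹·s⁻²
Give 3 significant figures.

One Planck volume: V_P = (ℏG/c³)^(3/2) = 4.18 × 10^-105 m³.
6.93 × 10^3 × 4.18 × 10^-105 m³ = 2.90 × 10^-101 m³

2.90 × 10^-101 m³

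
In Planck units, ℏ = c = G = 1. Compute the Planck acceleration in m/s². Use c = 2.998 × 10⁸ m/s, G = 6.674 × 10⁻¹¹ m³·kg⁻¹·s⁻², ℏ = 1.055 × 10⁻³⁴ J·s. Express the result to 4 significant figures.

5.560 × 10⁵¹ m/s²

The unique combination of the constants set to 1 with dimensions of acceleration is a_P = √(c⁷/(ℏG)).
  = √(3.092 × 10¹⁰³)
  = 5.560 × 10⁵¹ m/s²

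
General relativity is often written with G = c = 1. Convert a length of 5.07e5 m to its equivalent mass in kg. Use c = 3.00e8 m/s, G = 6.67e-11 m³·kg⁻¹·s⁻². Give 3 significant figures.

Length → mass via c²/G.
5.07e5 m × (c²/G) = 6.84e32 kg

6.84e32 kg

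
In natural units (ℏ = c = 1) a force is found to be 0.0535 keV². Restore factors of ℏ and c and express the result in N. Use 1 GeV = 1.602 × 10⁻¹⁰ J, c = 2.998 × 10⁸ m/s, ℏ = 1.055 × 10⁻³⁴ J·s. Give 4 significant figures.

4.341 × 10⁻⁸ N

Force is [E]/[L] = [E]²/(ℏc); restore (ℏc)⁻¹.
1 GeV² → 1/(ℏc) × (1 GeV in J)² = 8.114 × 10⁵ N.
Convert the energy scale: 0.0535 keV² = 5.35 × 10⁻¹⁴ GeV².
Result: 5.35 × 10⁻¹⁴ × 8.114 × 10⁵ = 4.341 × 10⁻⁸ N.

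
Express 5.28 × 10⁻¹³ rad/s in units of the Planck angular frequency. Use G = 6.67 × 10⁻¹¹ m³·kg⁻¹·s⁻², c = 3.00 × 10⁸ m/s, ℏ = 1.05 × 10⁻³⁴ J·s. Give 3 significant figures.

Planck angular frequency: ω_P = √(c⁵/(ℏG)) = 1.86 × 10⁴³ rad/s.
5.28 × 10⁻¹³ / 1.86 × 10⁴³ = 2.83 × 10⁻⁵⁶

2.83 × 10⁻⁵⁶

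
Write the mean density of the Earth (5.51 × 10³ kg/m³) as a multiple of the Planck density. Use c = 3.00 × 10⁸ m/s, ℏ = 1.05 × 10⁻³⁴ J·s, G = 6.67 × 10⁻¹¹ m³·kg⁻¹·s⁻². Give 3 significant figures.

Planck density: ρ_P = c⁵/(ℏG²) = 5.20 × 10⁹⁶ kg/m³.
5.51 × 10³ / 5.20 × 10⁹⁶ = 1.06 × 10⁻⁹³

1.06 × 10⁻⁹³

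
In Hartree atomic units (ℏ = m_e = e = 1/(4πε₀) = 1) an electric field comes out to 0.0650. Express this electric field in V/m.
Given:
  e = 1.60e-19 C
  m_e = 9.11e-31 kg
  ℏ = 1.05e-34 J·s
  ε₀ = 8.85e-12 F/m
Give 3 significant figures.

One atomic unit of electric field: E_au = E_h/(e a₀) = m_e²e⁵/((4πε₀)³ℏ⁴) = 5.20e11 V/m.
0.0650 × 5.20e11 V/m = 3.38e10 V/m

3.38e10 V/m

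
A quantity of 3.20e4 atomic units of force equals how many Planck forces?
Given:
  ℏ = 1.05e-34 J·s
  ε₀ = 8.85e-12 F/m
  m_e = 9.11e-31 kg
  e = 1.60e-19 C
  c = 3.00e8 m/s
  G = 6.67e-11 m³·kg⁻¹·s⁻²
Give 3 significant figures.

atomic unit of force: F_au = E_h/a₀ = m_e²e⁶/((4πε₀)³ℏ⁴) = 8.33e-8 N
Planck force: F_P = c⁴/G = 1.21e44 N
3.20e4 × 8.33e-8 / 1.21e44 = 2.19e-47

2.19e-47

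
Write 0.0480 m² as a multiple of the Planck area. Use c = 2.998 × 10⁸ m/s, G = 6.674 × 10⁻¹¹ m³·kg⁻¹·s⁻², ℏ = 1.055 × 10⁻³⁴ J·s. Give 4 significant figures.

Planck area: A_P = ℏG/c³ = 2.613 × 10⁻⁷⁰ m².
0.0480 / 2.613 × 10⁻⁷⁰ = 1.837 × 10⁶⁸

1.837 × 10⁶⁸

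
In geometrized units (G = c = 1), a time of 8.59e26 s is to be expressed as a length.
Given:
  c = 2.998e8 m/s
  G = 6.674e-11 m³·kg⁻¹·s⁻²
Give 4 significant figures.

2.575e35 m

Time → length via c.
8.59e26 s × (c) = 2.575e35 m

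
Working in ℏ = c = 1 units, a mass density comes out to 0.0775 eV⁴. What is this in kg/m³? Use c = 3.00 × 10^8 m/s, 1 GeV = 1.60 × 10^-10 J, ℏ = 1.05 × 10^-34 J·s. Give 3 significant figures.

Mass density is [E]/(c²[L]³) = [E]⁴/(ℏ³c⁵).
1 GeV⁴ → 1/(ℏ³c⁵) × (1 GeV in J)⁴ = 2.33 × 10^20 kg/m³.
Convert the energy scale: 0.0775 eV⁴ = 7.75 × 10^-38 GeV⁴.
Result: 7.75 × 10^-38 × 2.33 × 10^20 = 1.81 × 10^-17 kg/m³.

1.81 × 10^-17 kg/m³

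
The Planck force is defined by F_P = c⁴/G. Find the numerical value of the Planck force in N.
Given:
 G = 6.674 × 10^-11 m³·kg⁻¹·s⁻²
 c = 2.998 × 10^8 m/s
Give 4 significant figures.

F_P = c⁴/G
  = 8.078 × 10^33 / 6.674 × 10^-11
  = 1.210 × 10^44 N

1.210 × 10^44 N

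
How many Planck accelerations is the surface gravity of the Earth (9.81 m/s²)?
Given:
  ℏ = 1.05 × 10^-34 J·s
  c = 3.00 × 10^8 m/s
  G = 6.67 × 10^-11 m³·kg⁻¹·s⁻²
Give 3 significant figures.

1.76 × 10^-51

Planck acceleration: a_P = √(c⁷/(ℏG)) = 5.59 × 10^51 m/s².
9.81 / 5.59 × 10^51 = 1.76 × 10^-51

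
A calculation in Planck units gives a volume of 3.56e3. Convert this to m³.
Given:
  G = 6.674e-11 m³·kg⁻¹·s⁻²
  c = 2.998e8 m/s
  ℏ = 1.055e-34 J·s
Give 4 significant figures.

One Planck volume: V_P = (ℏG/c³)^(3/2) = 4.224e-105 m³.
3.56e3 × 4.224e-105 m³ = 1.504e-101 m³

1.504e-101 m³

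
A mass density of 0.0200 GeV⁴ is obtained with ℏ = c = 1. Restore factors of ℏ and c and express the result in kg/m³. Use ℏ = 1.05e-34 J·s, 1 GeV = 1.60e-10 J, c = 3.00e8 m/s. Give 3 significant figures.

4.66e18 kg/m³

Mass density is [E]/(c²[L]³) = [E]⁴/(ℏ³c⁵).
1 GeV⁴ → 1/(ℏ³c⁵) × (1 GeV in J)⁴ = 2.33e20 kg/m³.
Result: 0.0200 × 2.33e20 = 4.66e18 kg/m³.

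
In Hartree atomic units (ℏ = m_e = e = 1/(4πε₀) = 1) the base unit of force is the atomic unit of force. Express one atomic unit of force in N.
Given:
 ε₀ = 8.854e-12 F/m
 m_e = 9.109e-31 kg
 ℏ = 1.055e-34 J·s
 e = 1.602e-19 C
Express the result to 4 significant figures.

8.220e-8 N

F_au = E_h/a₀ = m_e²e⁶/((4πε₀)³ℏ⁴)
E_h = 4.354e-18 J
a₀ = 5.297e-11 m
E_h/a₀ = 8.220e-8 N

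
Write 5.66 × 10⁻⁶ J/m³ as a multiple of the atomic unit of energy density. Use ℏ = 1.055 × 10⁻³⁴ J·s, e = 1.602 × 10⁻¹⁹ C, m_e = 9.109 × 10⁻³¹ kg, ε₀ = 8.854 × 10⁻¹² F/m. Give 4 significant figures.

1.932 × 10⁻¹⁹

atomic unit of energy density: u_au = E_h/a₀³ = m_e⁴e¹⁰/((4πε₀)⁵ℏ⁸) = 2.929 × 10¹³ J/m³.
5.66 × 10⁻⁶ / 2.929 × 10¹³ = 1.932 × 10⁻¹⁹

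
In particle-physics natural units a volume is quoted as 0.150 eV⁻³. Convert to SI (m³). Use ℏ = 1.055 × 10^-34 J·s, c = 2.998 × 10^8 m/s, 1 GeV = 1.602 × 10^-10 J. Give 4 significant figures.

Volume is [L]³ = [E]⁻³·(ℏc)³.
1 GeV⁻³ → (ℏc)³ × (1 GeV in J)⁻³ = 7.696 × 10^-48 m³.
Convert the energy scale: 0.150 eV⁻³ = 1.50 × 10^26 GeV⁻³.
Result: 1.50 × 10^26 × 7.696 × 10^-48 = 1.154 × 10^-21 m³.

1.154 × 10^-21 m³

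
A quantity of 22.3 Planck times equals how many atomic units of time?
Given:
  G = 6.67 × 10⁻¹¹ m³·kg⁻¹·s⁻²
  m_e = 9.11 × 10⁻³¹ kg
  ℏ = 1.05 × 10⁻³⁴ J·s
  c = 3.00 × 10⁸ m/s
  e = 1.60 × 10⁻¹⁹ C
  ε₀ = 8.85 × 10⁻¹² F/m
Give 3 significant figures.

4.99 × 10⁻²⁶

Planck time: t_P = √(ℏG/c⁵) = 5.37 × 10⁻⁴⁴ s
atomic unit of time: τ_au = (4πε₀)²ℏ³/(m_e e⁴) = 2.40 × 10⁻¹⁷ s
22.3 × 5.37 × 10⁻⁴⁴ / 2.40 × 10⁻¹⁷ = 4.99 × 10⁻²⁶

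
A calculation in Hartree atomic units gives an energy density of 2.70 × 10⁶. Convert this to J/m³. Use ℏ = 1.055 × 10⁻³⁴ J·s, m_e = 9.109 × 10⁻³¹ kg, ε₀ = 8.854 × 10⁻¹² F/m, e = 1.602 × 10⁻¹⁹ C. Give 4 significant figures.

7.909 × 10¹⁹ J/m³

One atomic unit of energy density: u_au = E_h/a₀³ = m_e⁴e¹⁰/((4πε₀)⁵ℏ⁸) = 2.929 × 10¹³ J/m³.
2.70 × 10⁶ × 2.929 × 10¹³ J/m³ = 7.909 × 10¹⁹ J/m³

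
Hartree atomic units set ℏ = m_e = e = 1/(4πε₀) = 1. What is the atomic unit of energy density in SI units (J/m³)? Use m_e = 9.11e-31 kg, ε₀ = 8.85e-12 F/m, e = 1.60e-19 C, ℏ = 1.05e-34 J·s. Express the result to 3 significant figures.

3.01e13 J/m³

The unique combination of the constants set to 1 with dimensions of energy density is u_au = E_h/a₀³ = m_e⁴e¹⁰/((4πε₀)⁵ℏ⁸).
E_h = 4.38e-18 J
a₀ = 5.26e-11 m
E_h/a₀³ = 3.01e13 J/m³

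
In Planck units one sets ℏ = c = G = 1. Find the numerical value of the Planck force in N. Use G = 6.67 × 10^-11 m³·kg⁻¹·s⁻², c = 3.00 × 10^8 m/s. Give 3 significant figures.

F_P = c⁴/G
  = 8.10 × 10^33 / 6.67 × 10^-11
  = 1.21 × 10^44 N

1.21 × 10^44 N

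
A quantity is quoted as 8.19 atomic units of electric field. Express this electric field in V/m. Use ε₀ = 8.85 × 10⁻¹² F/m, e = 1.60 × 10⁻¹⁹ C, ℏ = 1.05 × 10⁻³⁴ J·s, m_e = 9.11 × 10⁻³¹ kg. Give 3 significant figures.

4.26 × 10¹² V/m

One atomic unit of electric field: E_au = E_h/(e a₀) = m_e²e⁵/((4πε₀)³ℏ⁴) = 5.20 × 10¹¹ V/m.
8.19 × 5.20 × 10¹¹ V/m = 4.26 × 10¹² V/m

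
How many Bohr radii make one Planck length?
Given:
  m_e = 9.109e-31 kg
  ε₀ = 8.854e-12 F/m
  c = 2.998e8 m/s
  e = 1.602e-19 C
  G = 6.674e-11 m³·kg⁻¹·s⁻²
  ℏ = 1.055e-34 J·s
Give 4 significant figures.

3.051e-25

Planck length: ℓ_P = √(ℏG/c³) = 1.616e-35 m
Bohr radius: a₀ = 4πε₀ℏ²/(m_e e²) = 5.297e-11 m
ratio = 1.616e-35 / 5.297e-11 = 3.051e-25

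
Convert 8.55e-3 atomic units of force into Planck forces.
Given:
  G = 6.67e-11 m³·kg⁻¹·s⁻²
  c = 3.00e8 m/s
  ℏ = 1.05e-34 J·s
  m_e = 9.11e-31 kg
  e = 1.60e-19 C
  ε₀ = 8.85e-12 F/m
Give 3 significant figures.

5.86e-54

atomic unit of force: F_au = E_h/a₀ = m_e²e⁶/((4πε₀)³ℏ⁴) = 8.33e-8 N
Planck force: F_P = c⁴/G = 1.21e44 N
8.55e-3 × 8.33e-8 / 1.21e44 = 5.86e-54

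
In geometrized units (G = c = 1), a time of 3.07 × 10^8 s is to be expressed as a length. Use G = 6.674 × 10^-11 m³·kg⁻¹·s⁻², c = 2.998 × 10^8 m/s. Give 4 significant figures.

Time → length via c.
3.07 × 10^8 s × (c) = 9.204 × 10^16 m

9.204 × 10^16 m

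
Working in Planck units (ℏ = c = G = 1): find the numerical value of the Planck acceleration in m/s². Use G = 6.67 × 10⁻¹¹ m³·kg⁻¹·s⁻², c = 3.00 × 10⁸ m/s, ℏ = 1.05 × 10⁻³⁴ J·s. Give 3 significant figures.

The unique combination of the constants set to 1 with dimensions of acceleration is a_P = √(c⁷/(ℏG)).
  = √(3.12 × 10¹⁰³)
  = 5.59 × 10⁵¹ m/s²

5.59 × 10⁵¹ m/s²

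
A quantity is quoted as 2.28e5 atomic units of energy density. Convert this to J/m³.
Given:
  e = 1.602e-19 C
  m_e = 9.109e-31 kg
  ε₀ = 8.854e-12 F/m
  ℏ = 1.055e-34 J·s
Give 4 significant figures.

One atomic unit of energy density: u_au = E_h/a₀³ = m_e⁴e¹⁰/((4πε₀)⁵ℏ⁸) = 2.929e13 J/m³.
2.28e5 × 2.929e13 J/m³ = 6.678e18 J/m³

6.678e18 J/m³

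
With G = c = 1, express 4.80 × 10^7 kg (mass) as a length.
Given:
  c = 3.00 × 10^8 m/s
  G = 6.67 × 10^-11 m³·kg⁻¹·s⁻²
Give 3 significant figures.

In G = c = 1 units mass has dimensions of length; the conversion factor is G/c².
4.80 × 10^7 kg × (G/c²) = 3.56 × 10^-20 m

3.56 × 10^-20 m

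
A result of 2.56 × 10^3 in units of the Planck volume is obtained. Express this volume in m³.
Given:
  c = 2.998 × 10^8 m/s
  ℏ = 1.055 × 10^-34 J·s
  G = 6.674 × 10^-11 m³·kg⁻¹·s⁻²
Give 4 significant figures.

One Planck volume: V_P = (ℏG/c³)^(3/2) = 4.224 × 10^-105 m³.
2.56 × 10^3 × 4.224 × 10^-105 m³ = 1.081 × 10^-101 m³

1.081 × 10^-101 m³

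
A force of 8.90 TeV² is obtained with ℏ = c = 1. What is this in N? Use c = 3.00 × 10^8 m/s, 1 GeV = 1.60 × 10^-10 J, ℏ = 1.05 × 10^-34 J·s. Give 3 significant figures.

7.23 × 10^12 N

Force is [E]/[L] = [E]²/(ℏc); restore (ℏc)⁻¹.
1 GeV² → 1/(ℏc) × (1 GeV in J)² = 8.13 × 10^5 N.
Convert the energy scale: 8.90 TeV² = 8.90 × 10^6 GeV².
Result: 8.90 × 10^6 × 8.13 × 10^5 = 7.23 × 10^12 N.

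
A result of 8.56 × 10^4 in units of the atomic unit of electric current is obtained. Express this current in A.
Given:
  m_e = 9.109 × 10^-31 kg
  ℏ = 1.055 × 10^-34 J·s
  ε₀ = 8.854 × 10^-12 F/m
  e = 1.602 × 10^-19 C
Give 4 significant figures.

One atomic unit of electric current: I_au = e E_h/ℏ = m_e e⁵/((4πε₀)²ℏ³) = 6.612 × 10^-3 A.
8.56 × 10^4 × 6.612 × 10^-3 A = 566 A

566 A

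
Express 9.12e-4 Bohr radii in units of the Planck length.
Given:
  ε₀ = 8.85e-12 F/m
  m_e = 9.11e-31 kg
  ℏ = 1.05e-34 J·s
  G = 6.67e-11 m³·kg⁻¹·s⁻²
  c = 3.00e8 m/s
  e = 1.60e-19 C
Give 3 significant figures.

2.98e21

Bohr radius: a₀ = 4πε₀ℏ²/(m_e e²) = 5.26e-11 m
Planck length: ℓ_P = √(ℏG/c³) = 1.61e-35 m
9.12e-4 × 5.26e-11 / 1.61e-35 = 2.98e21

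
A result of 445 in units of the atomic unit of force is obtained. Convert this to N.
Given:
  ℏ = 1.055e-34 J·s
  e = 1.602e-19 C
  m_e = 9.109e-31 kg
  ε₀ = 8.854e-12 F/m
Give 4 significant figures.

One atomic unit of force: F_au = E_h/a₀ = m_e²e⁶/((4πε₀)³ℏ⁴) = 8.220e-8 N.
445 × 8.220e-8 N = 3.658e-5 N

3.658e-5 N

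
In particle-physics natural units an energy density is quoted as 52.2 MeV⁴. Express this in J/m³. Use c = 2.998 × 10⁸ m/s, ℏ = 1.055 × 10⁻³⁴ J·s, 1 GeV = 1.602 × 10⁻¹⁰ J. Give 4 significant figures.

[E]/[L]³ = [E]⁴/(ℏc)³; restore (ℏc)⁻³.
1 GeV⁴ → 1/(ℏc)³ × (1 GeV in J)⁴ = 2.082 × 10³⁷ J/m³.
Convert the energy scale: 52.2 MeV⁴ = 5.22 × 10⁻¹¹ GeV⁴.
Result: 5.22 × 10⁻¹¹ × 2.082 × 10³⁷ = 1.087 × 10²⁷ J/m³.

1.087 × 10²⁷ J/m³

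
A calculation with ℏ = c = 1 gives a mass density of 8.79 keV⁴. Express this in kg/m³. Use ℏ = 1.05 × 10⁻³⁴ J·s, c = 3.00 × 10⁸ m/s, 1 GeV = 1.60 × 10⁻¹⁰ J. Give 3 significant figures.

2.05 × 10⁻³ kg/m³

Mass density is [E]/(c²[L]³) = [E]⁴/(ℏ³c⁵).
1 GeV⁴ → 1/(ℏ³c⁵) × (1 GeV in J)⁴ = 2.33 × 10²⁰ kg/m³.
Convert the energy scale: 8.79 keV⁴ = 8.79 × 10⁻²⁴ GeV⁴.
Result: 8.79 × 10⁻²⁴ × 2.33 × 10²⁰ = 2.05 × 10⁻³ kg/m³.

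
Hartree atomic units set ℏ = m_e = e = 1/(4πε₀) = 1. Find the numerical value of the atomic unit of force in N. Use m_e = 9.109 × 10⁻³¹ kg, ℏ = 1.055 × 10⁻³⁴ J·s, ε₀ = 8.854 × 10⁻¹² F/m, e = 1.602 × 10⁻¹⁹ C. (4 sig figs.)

8.220 × 10⁻⁸ N

Dimensional analysis gives F_au = E_h/a₀ = m_e²e⁶/((4πε₀)³ℏ⁴).
E_h = 4.354 × 10⁻¹⁸ J
a₀ = 5.297 × 10⁻¹¹ m
E_h/a₀ = 8.220 × 10⁻⁸ N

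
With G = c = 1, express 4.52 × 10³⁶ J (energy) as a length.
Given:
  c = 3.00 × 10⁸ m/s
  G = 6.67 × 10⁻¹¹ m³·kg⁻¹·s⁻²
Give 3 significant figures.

Energy → length via G/c⁴.
4.52 × 10³⁶ J × (G/c⁴) = 3.72 × 10⁻⁸ m

3.72 × 10⁻⁸ m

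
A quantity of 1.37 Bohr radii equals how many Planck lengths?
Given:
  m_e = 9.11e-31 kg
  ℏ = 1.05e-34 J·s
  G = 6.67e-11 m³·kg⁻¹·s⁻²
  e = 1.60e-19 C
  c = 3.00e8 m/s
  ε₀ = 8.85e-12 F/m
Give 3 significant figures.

4.47e24

Bohr radius: a₀ = 4πε₀ℏ²/(m_e e²) = 5.26e-11 m
Planck length: ℓ_P = √(ℏG/c³) = 1.61e-35 m
1.37 × 5.26e-11 / 1.61e-35 = 4.47e24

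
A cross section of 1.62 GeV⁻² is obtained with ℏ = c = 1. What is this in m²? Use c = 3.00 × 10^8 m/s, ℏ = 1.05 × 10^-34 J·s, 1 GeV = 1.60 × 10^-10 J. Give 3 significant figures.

6.28 × 10^-32 m²

Area is [L]² = [E]⁻²·(ℏc)²; restore (ℏc)².
1 GeV⁻² → (ℏc)² × (1 GeV in J)⁻² = 3.88 × 10^-32 m².
Result: 1.62 × 3.88 × 10^-32 = 6.28 × 10^-32 m².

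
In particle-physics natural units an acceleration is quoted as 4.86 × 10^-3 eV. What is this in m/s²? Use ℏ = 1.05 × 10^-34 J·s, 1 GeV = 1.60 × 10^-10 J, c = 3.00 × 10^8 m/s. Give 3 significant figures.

Acceleration is [L]/[T]² = c·[E]/ℏ.
1 GeV → c/ℏ × (1 GeV in J) = 4.57 × 10^32 m/s².
Convert the energy scale: 4.86 × 10^-3 eV = 4.86 × 10^-12 GeV.
Result: 4.86 × 10^-12 × 4.57 × 10^32 = 2.22 × 10^21 m/s².

2.22 × 10^21 m/s²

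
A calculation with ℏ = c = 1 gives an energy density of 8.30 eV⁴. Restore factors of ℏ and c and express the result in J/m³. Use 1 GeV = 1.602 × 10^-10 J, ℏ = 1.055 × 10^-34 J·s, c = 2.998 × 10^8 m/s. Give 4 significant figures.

172.8 J/m³

[E]/[L]³ = [E]⁴/(ℏc)³; restore (ℏc)⁻³.
1 GeV⁴ → 1/(ℏc)³ × (1 GeV in J)⁴ = 2.082 × 10^37 J/m³.
Convert the energy scale: 8.30 eV⁴ = 8.30 × 10^-36 GeV⁴.
Result: 8.30 × 10^-36 × 2.082 × 10^37 = 172.8 J/m³.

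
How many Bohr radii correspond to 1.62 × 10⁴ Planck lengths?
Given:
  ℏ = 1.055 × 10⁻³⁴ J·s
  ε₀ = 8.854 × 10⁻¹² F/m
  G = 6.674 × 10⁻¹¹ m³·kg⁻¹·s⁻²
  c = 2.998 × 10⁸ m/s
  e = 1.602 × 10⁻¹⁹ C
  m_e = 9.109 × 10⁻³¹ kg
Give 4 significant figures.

4.943 × 10⁻²¹

Planck length: ℓ_P = √(ℏG/c³) = 1.616 × 10⁻³⁵ m
Bohr radius: a₀ = 4πε₀ℏ²/(m_e e²) = 5.297 × 10⁻¹¹ m
1.62 × 10⁴ × 1.616 × 10⁻³⁵ / 5.297 × 10⁻¹¹ = 4.943 × 10⁻²¹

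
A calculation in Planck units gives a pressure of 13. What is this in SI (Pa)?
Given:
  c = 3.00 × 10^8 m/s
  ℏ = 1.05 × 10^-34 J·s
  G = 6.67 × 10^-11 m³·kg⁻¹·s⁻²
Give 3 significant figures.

One Planck pressure: p_P = c⁷/(ℏG²) = 4.68 × 10^113 Pa.
13 × 4.68 × 10^113 Pa = 6.09 × 10^114 Pa

6.09 × 10^114 Pa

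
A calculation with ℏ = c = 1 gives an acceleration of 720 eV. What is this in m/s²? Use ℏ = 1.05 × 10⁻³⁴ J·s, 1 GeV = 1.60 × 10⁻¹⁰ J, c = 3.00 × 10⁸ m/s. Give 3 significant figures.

3.29 × 10²⁶ m/s²

Acceleration is [L]/[T]² = c·[E]/ℏ.
1 GeV → c/ℏ × (1 GeV in J) = 4.57 × 10³² m/s².
Convert the energy scale: 720 eV = 7.20 × 10⁻⁷ GeV.
Result: 7.20 × 10⁻⁷ × 4.57 × 10³² = 3.29 × 10²⁶ m/s².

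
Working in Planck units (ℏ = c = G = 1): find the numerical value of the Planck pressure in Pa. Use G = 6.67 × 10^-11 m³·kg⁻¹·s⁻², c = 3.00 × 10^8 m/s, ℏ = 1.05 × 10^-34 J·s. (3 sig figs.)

The unique combination of the constants set to 1 with dimensions of pressure is p_P = c⁷/(ℏG²).
  = 2.19 × 10^59 / 4.67 × 10^-55
  = 4.68 × 10^113 Pa

4.68 × 10^113 Pa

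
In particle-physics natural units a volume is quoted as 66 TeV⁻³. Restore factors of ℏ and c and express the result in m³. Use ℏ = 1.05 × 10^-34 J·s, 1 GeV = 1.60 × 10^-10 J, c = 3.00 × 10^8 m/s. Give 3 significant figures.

Volume is [L]³ = [E]⁻³·(ℏc)³.
1 GeV⁻³ → (ℏc)³ × (1 GeV in J)⁻³ = 7.63 × 10^-48 m³.
Convert the energy scale: 66 TeV⁻³ = 6.60 × 10^-8 GeV⁻³.
Result: 6.60 × 10^-8 × 7.63 × 10^-48 = 5.04 × 10^-55 m³.

5.04 × 10^-55 m³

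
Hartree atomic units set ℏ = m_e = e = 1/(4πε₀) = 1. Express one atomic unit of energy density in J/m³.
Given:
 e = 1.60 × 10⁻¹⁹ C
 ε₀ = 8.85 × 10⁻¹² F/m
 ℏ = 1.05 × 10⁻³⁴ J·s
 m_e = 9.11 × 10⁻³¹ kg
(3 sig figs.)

Dimensional analysis gives u_au = E_h/a₀³ = m_e⁴e¹⁰/((4πε₀)⁵ℏ⁸).
E_h = 4.38 × 10⁻¹⁸ J
a₀ = 5.26 × 10⁻¹¹ m
E_h/a₀³ = 3.01 × 10¹³ J/m³

3.01 × 10¹³ J/m³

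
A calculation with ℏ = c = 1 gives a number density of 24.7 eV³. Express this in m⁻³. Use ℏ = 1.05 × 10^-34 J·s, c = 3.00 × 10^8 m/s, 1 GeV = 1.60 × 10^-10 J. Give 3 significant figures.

3.24 × 10^21 m⁻³

Number density is [L]⁻³ = [E]³/(ℏc)³.
1 GeV³ → 1/(ℏc)³ × (1 GeV in J)³ = 1.31 × 10^47 m⁻³.
Convert the energy scale: 24.7 eV³ = 2.47 × 10^-26 GeV³.
Result: 2.47 × 10^-26 × 1.31 × 10^47 = 3.24 × 10^21 m⁻³.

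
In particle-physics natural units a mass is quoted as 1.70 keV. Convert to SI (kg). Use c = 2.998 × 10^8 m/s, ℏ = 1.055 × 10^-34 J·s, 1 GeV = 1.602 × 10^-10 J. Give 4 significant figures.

3.030 × 10^-33 kg

Mass is [E]/c²; divide by c².
1 GeV → 1/c² × (1 GeV in J) = 1.782 × 10^-27 kg.
Convert the energy scale: 1.70 keV = 1.70 × 10^-6 GeV.
Result: 1.70 × 10^-6 × 1.782 × 10^-27 = 3.030 × 10^-33 kg.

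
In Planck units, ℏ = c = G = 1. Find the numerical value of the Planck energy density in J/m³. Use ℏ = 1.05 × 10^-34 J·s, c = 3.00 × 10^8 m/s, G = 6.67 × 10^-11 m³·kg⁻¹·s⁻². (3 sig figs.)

4.68 × 10^113 J/m³

The unique combination of the constants set to 1 with dimensions of energy density is u_P = c⁷/(ℏG²).
  = 2.19 × 10^59 / 4.67 × 10^-55
  = 4.68 × 10^113 J/m³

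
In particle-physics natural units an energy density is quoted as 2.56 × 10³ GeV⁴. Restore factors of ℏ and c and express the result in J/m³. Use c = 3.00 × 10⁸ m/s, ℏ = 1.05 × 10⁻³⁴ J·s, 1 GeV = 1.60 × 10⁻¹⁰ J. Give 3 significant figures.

[E]/[L]³ = [E]⁴/(ℏc)³; restore (ℏc)⁻³.
1 GeV⁴ → 1/(ℏc)³ × (1 GeV in J)⁴ = 2.10 × 10³⁷ J/m³.
Result: 2.56 × 10³ × 2.10 × 10³⁷ = 5.37 × 10⁴⁰ J/m³.

5.37 × 10⁴⁰ J/m³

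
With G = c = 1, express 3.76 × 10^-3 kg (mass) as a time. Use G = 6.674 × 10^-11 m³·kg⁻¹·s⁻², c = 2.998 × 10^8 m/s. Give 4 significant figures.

9.313 × 10^-39 s

Mass → time via G/c³.
3.76 × 10^-3 kg × (G/c³) = 9.313 × 10^-39 s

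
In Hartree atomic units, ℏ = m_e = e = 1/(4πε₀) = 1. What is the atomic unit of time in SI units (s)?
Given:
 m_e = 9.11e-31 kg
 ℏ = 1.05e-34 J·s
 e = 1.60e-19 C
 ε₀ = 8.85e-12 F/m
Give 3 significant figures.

2.40e-17 s

Dimensional analysis gives τ_au = (4πε₀)²ℏ³/(m_e e⁴).
E_h = 4.38e-18 J
ℏ/E_h = 2.40e-17 s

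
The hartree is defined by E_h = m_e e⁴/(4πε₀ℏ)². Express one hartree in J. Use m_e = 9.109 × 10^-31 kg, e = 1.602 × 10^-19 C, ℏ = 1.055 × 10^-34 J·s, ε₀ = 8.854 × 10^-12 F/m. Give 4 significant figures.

4.354 × 10^-18 J

E_h = m_e e⁴/(4πε₀ℏ)²
  = 6.000 × 10^-106 / 1.378 × 10^-88
  = 4.354 × 10^-18 J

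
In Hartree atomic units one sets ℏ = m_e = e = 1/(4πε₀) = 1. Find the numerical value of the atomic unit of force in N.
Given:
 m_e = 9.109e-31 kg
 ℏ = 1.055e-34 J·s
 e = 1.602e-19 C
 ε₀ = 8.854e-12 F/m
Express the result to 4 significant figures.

8.220e-8 N

F_au = E_h/a₀ = m_e²e⁶/((4πε₀)³ℏ⁴)
E_h = 4.354e-18 J
a₀ = 5.297e-11 m
E_h/a₀ = 8.220e-8 N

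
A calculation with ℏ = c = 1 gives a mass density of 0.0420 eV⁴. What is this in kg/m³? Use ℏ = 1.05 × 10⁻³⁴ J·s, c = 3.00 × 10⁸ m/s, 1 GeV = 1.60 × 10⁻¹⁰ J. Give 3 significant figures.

9.78 × 10⁻¹⁸ kg/m³

Mass density is [E]/(c²[L]³) = [E]⁴/(ℏ³c⁵).
1 GeV⁴ → 1/(ℏ³c⁵) × (1 GeV in J)⁴ = 2.33 × 10²⁰ kg/m³.
Convert the energy scale: 0.0420 eV⁴ = 4.20 × 10⁻³⁸ GeV⁴.
Result: 4.20 × 10⁻³⁸ × 2.33 × 10²⁰ = 9.78 × 10⁻¹⁸ kg/m³.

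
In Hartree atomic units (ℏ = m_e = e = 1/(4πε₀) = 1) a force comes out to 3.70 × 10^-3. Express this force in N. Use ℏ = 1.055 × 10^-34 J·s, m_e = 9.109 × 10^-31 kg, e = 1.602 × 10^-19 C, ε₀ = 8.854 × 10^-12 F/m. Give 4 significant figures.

3.041 × 10^-10 N

One atomic unit of force: F_au = E_h/a₀ = m_e²e⁶/((4πε₀)³ℏ⁴) = 8.220 × 10^-8 N.
3.70 × 10^-3 × 8.220 × 10^-8 N = 3.041 × 10^-10 N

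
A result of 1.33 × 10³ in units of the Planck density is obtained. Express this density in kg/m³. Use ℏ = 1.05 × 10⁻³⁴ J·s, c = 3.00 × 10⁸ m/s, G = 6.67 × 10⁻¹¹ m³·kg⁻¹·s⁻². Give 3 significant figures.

6.92 × 10⁹⁹ kg/m³

One Planck density: ρ_P = c⁵/(ℏG²) = 5.20 × 10⁹⁶ kg/m³.
1.33 × 10³ × 5.20 × 10⁹⁶ kg/m³ = 6.92 × 10⁹⁹ kg/m³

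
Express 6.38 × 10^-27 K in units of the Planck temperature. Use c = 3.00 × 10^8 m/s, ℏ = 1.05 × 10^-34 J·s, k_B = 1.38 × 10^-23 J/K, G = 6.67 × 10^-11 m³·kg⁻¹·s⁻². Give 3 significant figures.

4.50 × 10^-59

Planck temperature: T_P = √(ℏc⁵/G) / k_B = 1.42 × 10^32 K.
6.38 × 10^-27 / 1.42 × 10^32 = 4.50 × 10^-59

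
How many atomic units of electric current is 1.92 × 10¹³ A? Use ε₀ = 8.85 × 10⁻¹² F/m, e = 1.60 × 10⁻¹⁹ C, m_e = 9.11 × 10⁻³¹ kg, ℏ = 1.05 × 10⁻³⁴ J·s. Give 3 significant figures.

2.88 × 10¹⁵

atomic unit of electric current: I_au = e E_h/ℏ = m_e e⁵/((4πε₀)²ℏ³) = 6.67 × 10⁻³ A.
1.92 × 10¹³ / 6.67 × 10⁻³ = 2.88 × 10¹⁵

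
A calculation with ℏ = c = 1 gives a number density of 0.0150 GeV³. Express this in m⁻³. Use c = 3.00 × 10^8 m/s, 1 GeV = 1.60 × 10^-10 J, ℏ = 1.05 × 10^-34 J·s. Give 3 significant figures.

Number density is [L]⁻³ = [E]³/(ℏc)³.
1 GeV³ → 1/(ℏc)³ × (1 GeV in J)³ = 1.31 × 10^47 m⁻³.
Result: 0.0150 × 1.31 × 10^47 = 1.97 × 10^45 m⁻³.

1.97 × 10^45 m⁻³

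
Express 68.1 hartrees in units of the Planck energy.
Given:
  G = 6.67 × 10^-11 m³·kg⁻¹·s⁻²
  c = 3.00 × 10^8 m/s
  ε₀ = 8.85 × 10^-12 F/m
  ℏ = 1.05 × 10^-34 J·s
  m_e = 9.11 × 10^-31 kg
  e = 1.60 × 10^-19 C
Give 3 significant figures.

hartree: E_h = m_e e⁴/(4πε₀ℏ)² = 4.38 × 10^-18 J
Planck energy: E_P = √(ℏc⁵/G) = 1.96 × 10^9 J
68.1 × 4.38 × 10^-18 / 1.96 × 10^9 = 1.52 × 10^-25

1.52 × 10^-25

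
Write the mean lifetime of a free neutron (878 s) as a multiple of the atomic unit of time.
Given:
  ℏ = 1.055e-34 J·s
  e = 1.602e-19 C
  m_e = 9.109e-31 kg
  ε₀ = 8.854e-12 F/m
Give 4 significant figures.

atomic unit of time: τ_au = (4πε₀)²ℏ³/(m_e e⁴) = 2.423e-17 s.
878 / 2.423e-17 = 3.624e19

3.624e19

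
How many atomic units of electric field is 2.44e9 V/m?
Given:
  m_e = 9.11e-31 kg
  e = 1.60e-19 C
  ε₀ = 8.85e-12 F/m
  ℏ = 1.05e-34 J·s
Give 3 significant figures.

4.69e-3

atomic unit of electric field: E_au = E_h/(e a₀) = m_e²e⁵/((4πε₀)³ℏ⁴) = 5.20e11 V/m.
2.44e9 / 5.20e11 = 4.69e-3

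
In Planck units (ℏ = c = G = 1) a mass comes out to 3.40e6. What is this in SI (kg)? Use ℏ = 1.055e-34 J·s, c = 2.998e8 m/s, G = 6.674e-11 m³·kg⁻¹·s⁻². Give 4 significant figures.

0.07402 kg

One Planck mass: m_P = √(ℏc/G) = 2.177e-8 kg.
3.40e6 × 2.177e-8 kg = 0.07402 kg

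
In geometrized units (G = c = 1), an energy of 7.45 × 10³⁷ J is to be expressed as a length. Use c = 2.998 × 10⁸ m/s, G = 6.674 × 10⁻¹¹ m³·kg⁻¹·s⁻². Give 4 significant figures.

6.155 × 10⁻⁷ m

Energy → length via G/c⁴.
7.45 × 10³⁷ J × (G/c⁴) = 6.155 × 10⁻⁷ m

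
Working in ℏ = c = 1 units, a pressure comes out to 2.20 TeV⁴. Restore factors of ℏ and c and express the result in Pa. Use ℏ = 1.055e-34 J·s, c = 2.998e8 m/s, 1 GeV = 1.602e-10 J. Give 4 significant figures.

Pressure is [E]/[L]³ = [E]⁴/(ℏc)³.
1 GeV⁴ → 1/(ℏc)³ × (1 GeV in J)⁴ = 2.082e37 Pa.
Convert the energy scale: 2.20 TeV⁴ = 2.20e12 GeV⁴.
Result: 2.20e12 × 2.082e37 = 4.580e49 Pa.

4.580e49 Pa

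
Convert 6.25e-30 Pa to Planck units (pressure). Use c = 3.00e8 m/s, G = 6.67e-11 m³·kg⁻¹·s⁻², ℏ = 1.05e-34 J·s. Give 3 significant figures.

1.33e-143

Planck pressure: p_P = c⁷/(ℏG²) = 4.68e113 Pa.
6.25e-30 / 4.68e113 = 1.33e-143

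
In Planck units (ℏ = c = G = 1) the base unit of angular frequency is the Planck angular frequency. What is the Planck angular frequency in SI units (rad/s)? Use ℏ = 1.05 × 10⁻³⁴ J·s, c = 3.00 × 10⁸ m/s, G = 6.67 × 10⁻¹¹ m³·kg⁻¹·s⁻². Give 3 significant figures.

1.86 × 10⁴³ rad/s

ω_P = √(c⁵/(ℏG))
  = √(3.47 × 10⁸⁶)
  = 1.86 × 10⁴³ rad/s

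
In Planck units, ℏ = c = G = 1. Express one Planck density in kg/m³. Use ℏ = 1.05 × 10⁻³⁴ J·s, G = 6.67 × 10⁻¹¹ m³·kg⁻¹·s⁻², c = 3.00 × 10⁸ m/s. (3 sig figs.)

From ℏ = c = G = 1 the density scale is ρ_P = c⁵/(ℏG²).
  = 2.43 × 10⁴² / 4.67 × 10⁻⁵⁵
  = 5.20 × 10⁹⁶ kg/m³

5.20 × 10⁹⁶ kg/m³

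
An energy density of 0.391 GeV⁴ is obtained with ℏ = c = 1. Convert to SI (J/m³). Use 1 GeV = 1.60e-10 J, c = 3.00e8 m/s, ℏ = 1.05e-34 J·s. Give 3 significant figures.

[E]/[L]³ = [E]⁴/(ℏc)³; restore (ℏc)⁻³.
1 GeV⁴ → 1/(ℏc)³ × (1 GeV in J)⁴ = 2.10e37 J/m³.
Result: 0.391 × 2.10e37 = 8.20e36 J/m³.

8.20e36 J/m³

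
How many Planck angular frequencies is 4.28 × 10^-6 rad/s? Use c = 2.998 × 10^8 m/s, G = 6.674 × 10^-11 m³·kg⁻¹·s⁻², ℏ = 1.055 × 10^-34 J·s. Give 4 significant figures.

Planck angular frequency: ω_P = √(c⁵/(ℏG)) = 1.855 × 10^43 rad/s.
4.28 × 10^-6 / 1.855 × 10^43 = 2.308 × 10^-49

2.308 × 10^-49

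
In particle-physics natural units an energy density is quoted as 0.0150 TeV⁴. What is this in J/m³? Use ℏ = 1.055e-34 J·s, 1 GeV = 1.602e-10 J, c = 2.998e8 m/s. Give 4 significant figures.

[E]/[L]³ = [E]⁴/(ℏc)³; restore (ℏc)⁻³.
1 GeV⁴ → 1/(ℏc)³ × (1 GeV in J)⁴ = 2.082e37 J/m³.
Convert the energy scale: 0.0150 TeV⁴ = 1.50e10 GeV⁴.
Result: 1.50e10 × 2.082e37 = 3.122e47 J/m³.

3.122e47 J/m³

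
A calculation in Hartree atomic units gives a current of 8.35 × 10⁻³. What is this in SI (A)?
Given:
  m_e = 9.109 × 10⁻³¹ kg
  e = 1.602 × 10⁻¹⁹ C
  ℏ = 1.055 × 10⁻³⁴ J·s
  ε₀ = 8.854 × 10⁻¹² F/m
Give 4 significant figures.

5.521 × 10⁻⁵ A

One atomic unit of electric current: I_au = e E_h/ℏ = m_e e⁵/((4πε₀)²ℏ³) = 6.612 × 10⁻³ A.
8.35 × 10⁻³ × 6.612 × 10⁻³ A = 5.521 × 10⁻⁵ A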